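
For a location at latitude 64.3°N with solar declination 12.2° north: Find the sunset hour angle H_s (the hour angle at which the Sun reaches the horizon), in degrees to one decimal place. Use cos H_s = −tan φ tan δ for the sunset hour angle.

116.7°

cos H_s = −tan(64.3°) · tan(12.2°) = -0.4492, so H_s = arccos(-0.4492) = 116.69°.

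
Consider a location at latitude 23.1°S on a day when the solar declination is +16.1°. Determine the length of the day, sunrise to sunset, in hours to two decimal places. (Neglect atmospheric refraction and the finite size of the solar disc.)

−tan φ tan δ = −(-0.4265)(0.2886) = 0.1231; H_s = arccos(0.1231) = 82.93°.
Day length = 2 H_s / 15° h⁻¹ = 165.86° / 15 = 11.057 h.

11.06 hours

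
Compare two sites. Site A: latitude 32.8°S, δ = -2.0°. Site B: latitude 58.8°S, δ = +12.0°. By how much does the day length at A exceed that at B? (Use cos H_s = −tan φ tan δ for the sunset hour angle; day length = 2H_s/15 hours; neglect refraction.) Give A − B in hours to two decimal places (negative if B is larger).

+2.91 h

A: H_s = arccos(−tan -32.8° · tan -2.0°) = 91.29°, so 2H_s/15 = 12.1720 h.
B: H_s = arccos(−tan -58.8° · tan 12.0°) = 69.45°, so 2H_s/15 = 9.2600 h.
A − B = 12.1720 − 9.2600 = 2.9120 h.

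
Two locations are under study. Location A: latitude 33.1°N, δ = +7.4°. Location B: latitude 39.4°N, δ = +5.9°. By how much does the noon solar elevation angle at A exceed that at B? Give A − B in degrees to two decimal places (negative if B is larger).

A: 90° − |33.1 − (7.4)| = 64.30°.
B: 90° − |39.4 − (5.9)| = 56.50°.
A − B = 64.30 − 56.50 = 7.80°.

+7.80°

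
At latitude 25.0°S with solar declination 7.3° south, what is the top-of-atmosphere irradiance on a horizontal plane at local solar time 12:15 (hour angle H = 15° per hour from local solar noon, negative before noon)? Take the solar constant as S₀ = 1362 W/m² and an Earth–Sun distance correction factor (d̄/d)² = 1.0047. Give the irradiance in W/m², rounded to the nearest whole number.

Hour angle H = 15° × (12.25 − 12) = 3.75°.
cos θ_z = sin φ sin δ + cos φ cos δ cos H = (-0.4226)(-0.1271) + (0.9063)(0.9919)(0.9979) = 0.9508.
Top-of-atmosphere irradiance = S₀ (d̄/d)² cos θ_z = 1362 × 1.0047 × 0.9508 = 1301.08 W/m².

1301 W/m²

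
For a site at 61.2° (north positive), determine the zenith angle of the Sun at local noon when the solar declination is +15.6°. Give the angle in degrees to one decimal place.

At local solar noon the hour angle is zero, so the zenith angle is |φ − δ| = |61.2° − (15.6°)| = 45.6°.

45.6°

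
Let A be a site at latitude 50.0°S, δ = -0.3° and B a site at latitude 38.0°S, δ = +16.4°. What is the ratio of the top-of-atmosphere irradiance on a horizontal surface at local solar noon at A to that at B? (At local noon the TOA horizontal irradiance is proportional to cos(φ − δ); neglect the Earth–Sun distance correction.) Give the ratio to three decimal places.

1.111

A: cos θ_z = cos(-50.0° − (-0.3°)) = 0.6468.
B: cos θ_z = cos(-38.0° − (16.4°)) = 0.5821.
Ratio A/B = 0.6468 / 0.5821 = 1.1111.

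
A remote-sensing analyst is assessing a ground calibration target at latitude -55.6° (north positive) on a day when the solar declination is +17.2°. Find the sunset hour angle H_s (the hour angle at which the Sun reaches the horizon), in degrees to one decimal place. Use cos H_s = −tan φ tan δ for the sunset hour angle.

−tan φ tan δ = −(-1.4605)(0.3096) = 0.4522; H_s = arccos(0.4522) = 63.12°.

63.1°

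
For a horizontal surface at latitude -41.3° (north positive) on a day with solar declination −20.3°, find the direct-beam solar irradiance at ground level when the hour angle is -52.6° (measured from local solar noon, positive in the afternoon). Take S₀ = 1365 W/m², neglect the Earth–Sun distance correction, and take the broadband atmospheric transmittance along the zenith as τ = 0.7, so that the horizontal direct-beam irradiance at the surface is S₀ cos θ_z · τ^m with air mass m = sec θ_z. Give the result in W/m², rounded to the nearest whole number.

cos θ_z = sin(-41.3°) sin(-20.3°) + cos(-41.3°) cos(-20.3°) cos(-52.60°) = 0.2290 + 0.4280 = 0.6570.
Air mass m = 1/cos θ_z = 1/0.6570 = 1.522; τ^m = 0.7^1.522 = 0.5811.
Surface direct beam = 1365 × 0.6570 × 0.5811 = 521.13 W/m².

521 W/m²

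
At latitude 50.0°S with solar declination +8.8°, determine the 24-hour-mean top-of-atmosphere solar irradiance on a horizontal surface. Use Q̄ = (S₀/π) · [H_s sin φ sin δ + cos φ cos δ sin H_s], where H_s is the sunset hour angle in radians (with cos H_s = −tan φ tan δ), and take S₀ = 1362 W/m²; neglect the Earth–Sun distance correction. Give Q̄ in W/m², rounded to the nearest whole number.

cos H_s = −tan(-50.0°) · tan(8.8°) = 0.1845, so H_s = arccos(0.1845) = 79.37°. In radians, H_s = 1.3853.
H_s sin φ sin δ = 1.3853 × -0.7660 × 0.1530 = -0.1624.
cos φ cos δ sin H_s = 0.6428 × 0.9882 × 0.9828 = 0.6243.
Q̄ = (1362/π) × (-0.1624 + 0.6243) = 433.54 × 0.4619 = 200.25 W/m².

200 W/m²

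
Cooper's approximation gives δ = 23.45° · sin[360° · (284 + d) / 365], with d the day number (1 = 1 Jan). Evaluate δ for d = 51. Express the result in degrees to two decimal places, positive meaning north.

360 × (284 + 51) / 365 = 330.411°; sin(330.411°) = -0.4938.
δ = 23.45 × -0.4938 = -11.580° ≈ -11.58°.

-11.58°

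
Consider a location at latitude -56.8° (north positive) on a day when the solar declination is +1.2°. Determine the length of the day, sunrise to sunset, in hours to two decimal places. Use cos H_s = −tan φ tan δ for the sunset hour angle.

The sunset hour angle satisfies cos H_s = −tan φ tan δ = 0.0320, giving H_s = 88.17°.
Day length = 2 H_s / 15° h⁻¹ = 176.34° / 15 = 11.756 h.

11.76 hours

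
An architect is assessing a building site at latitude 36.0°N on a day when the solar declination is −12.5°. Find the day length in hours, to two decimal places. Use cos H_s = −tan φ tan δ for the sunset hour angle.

−tan φ tan δ = −(0.7265)(-0.2217) = 0.1611; H_s = arccos(0.1611) = 80.73°.
Day length = 2 H_s / 15° h⁻¹ = 161.46° / 15 = 10.764 h.

10.76 hours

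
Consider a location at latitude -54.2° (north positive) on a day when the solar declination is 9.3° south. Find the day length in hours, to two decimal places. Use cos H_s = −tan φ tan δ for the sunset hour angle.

The sunset hour angle satisfies cos H_s = −tan φ tan δ = -0.2271, giving H_s = 103.13°.
Day length = 2 H_s / 15° h⁻¹ = 206.26° / 15 = 13.751 h.

13.75 hours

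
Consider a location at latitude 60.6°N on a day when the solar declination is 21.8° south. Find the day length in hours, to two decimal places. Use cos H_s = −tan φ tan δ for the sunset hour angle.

−tan φ tan δ = −(1.7747)(-0.4000) = 0.7099; H_s = arccos(0.7099) = 44.77°.
Day length = 2 H_s / 15° h⁻¹ = 89.54° / 15 = 5.969 h.

5.97 hours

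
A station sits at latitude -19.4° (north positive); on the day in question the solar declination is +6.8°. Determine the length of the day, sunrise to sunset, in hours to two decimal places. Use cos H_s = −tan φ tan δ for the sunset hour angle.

11.68 hours

−tan φ tan δ = −(-0.3522)(0.1192) = 0.0420; H_s = arccos(0.0420) = 87.59°.
Day length = 2 H_s / 15° h⁻¹ = 175.18° / 15 = 11.679 h.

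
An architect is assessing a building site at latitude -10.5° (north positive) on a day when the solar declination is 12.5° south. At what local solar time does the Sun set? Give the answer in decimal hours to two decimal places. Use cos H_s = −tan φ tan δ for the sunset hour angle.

18.16 h

cos H_s = −tan(-10.5°) · tan(-12.5°) = -0.0411, so H_s = arccos(-0.0411) = 92.36°.
Sunset is at 12 + H_s/15 = 12 + 6.157 = 18.157 h local solar time.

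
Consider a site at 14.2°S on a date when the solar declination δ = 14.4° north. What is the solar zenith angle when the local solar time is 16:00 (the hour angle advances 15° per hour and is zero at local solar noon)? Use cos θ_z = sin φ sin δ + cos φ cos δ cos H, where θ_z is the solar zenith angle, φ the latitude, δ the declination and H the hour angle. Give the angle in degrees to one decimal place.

Hour angle H = 15° × (16 − 12) = 60.00°.
cos θ_z = sin(-14.2°) sin(14.4°) + cos(-14.2°) cos(14.4°) cos(60.00°) = -0.0610 + 0.4695 = 0.4085.
θ_z = arccos(0.4085) = 65.89°.

65.9°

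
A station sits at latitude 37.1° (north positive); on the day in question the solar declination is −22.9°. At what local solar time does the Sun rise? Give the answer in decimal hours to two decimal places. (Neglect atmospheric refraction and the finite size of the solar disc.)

−tan φ tan δ = −(0.7563)(-0.4224) = 0.3195; H_s = arccos(0.3195) = 71.37°.
Sunrise is at 12 − H_s/15 = 12 − 4.758 = 7.242 h local solar time.

7.24 h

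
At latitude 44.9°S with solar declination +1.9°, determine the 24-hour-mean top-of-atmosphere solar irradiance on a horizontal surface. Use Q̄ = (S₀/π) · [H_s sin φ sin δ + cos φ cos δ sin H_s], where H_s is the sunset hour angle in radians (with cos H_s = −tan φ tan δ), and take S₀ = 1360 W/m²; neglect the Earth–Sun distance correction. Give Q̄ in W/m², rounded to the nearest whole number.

cos H_s = −tan(-44.9°) · tan(1.9°) = 0.0331, so H_s = arccos(0.0331) = 88.10°. In radians, H_s = 1.5376.
H_s sin φ sin δ = 1.5376 × -0.7059 × 0.0332 = -0.0360.
cos φ cos δ sin H_s = 0.7083 × 0.9995 × 0.9994 = 0.7075.
Q̄ = (1360/π) × (-0.0360 + 0.7075) = 432.90 × 0.6715 = 290.69 W/m².

291 W/m²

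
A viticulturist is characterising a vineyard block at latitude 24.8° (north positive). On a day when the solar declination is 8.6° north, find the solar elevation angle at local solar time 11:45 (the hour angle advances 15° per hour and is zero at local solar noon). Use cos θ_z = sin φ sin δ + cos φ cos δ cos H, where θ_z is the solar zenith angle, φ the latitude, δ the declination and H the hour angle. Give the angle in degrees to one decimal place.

Hour angle H = 15° × (11.75 − 12) = -3.75°.
cos θ_z = sin(24.8°) sin(8.6°) + cos(24.8°) cos(8.6°) cos(-3.75°) = 0.0627 + 0.8956 = 0.9583.
θ_z = arccos(0.9583) = 16.60°, so the elevation is 90° − 16.60° = 73.40°.

73.4°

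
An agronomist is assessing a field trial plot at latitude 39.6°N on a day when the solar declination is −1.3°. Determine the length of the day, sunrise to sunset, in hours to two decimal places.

11.86 hours

cos H_s = −tan(39.6°) · tan(-1.3°) = 0.0188, so H_s = arccos(0.0188) = 88.92°.
Day length = 2 H_s / 15° h⁻¹ = 177.84° / 15 = 11.856 h.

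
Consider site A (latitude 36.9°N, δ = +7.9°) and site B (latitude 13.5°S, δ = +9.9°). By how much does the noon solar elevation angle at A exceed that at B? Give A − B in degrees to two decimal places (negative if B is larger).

-5.60°

A: 90° − |36.9 − (7.9)| = 61.00°.
B: 90° − |-13.5 − (9.9)| = 66.60°.
A − B = 61.00 − 66.60 = -5.60°.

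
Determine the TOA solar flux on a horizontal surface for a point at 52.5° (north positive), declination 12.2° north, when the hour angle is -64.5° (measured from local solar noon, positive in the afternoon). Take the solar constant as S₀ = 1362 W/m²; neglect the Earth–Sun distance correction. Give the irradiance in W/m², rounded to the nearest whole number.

577 W/m²

cos θ_z = sin(52.5°) sin(12.2°) + cos(52.5°) cos(12.2°) cos(-64.50°) = 0.1677 + 0.2562 = 0.4239.
Top-of-atmosphere irradiance = S₀ cos θ_z = 1362 × 0.4239 = 577.35 W/m².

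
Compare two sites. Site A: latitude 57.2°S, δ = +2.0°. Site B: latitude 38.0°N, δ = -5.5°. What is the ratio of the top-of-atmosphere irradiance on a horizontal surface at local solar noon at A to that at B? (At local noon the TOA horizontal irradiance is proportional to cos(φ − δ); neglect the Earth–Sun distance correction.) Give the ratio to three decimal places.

0.706

A: cos θ_z = cos(-57.2° − (2.0°)) = 0.5120.
B: cos θ_z = cos(38.0° − (-5.5°)) = 0.7254.
Ratio A/B = 0.5120 / 0.7254 = 0.7058.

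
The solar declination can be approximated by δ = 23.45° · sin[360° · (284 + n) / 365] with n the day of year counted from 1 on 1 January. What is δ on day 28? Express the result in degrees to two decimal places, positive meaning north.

360 × (284 + 28) / 365 = 307.726°; sin(307.726°) = -0.7909.
δ = 23.45 × -0.7909 = -18.547° ≈ -18.55°.

-18.55°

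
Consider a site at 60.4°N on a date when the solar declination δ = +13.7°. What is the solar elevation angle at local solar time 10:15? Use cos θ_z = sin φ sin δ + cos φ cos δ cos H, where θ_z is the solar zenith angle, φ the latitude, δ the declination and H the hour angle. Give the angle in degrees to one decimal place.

Hour angle H = 15° × (10.25 − 12) = -26.25°.
cos θ_z = sin(60.4°) sin(13.7°) + cos(60.4°) cos(13.7°) cos(-26.25°) = 0.2059 + 0.4304 = 0.6363.
θ_z = arccos(0.6363) = 50.48°, so the elevation is 90° − 50.48° = 39.52°.

39.5°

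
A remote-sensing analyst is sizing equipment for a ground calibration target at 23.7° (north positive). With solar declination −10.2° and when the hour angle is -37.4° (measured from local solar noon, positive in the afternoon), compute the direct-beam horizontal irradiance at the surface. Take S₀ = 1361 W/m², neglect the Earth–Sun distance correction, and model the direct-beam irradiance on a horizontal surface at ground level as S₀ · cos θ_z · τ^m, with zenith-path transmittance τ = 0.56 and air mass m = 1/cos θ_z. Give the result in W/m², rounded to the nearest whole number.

With φ = 23.7°, δ = -10.2°, H = -37.40°: sin φ sin δ = -0.0712, cos φ cos δ cos H = 0.7159, so cos θ_z = 0.6447.
Air mass m = 1/cos θ_z = 1/0.6447 = 1.551; τ^m = 0.56^1.551 = 0.4069.
Surface direct beam = 1361 × 0.6447 × 0.4069 = 357.03 W/m².

357 W/m²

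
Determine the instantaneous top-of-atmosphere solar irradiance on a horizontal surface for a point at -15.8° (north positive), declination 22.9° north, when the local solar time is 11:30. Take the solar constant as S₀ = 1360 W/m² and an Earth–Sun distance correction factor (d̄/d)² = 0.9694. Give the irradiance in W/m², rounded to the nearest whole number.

1019 W/m²

Hour angle H = 15° × (11.5 − 12) = -7.50°.
cos θ_z = sin(-15.8°) sin(22.9°) + cos(-15.8°) cos(22.9°) cos(-7.50°) = -0.1060 + 0.8788 = 0.7728.
Top-of-atmosphere irradiance = S₀ (d̄/d)² cos θ_z = 1360 × 0.9694 × 0.7728 = 1018.85 W/m².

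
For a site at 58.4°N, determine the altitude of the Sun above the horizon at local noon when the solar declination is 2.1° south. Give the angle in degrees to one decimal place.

29.5°

At local solar noon the hour angle is zero, so the elevation is 90° − |φ − δ| = 90° − |58.4° − (-2.1°)| = 90° − 60.5° = 29.5°.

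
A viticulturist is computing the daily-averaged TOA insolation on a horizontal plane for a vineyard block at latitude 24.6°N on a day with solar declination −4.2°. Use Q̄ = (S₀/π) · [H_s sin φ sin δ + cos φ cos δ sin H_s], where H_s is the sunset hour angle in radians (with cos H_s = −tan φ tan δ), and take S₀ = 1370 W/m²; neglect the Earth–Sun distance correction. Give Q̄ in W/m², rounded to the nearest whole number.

375 W/m²

cos H_s = −tan(24.6°) · tan(-4.2°) = 0.0336, so H_s = arccos(0.0336) = 88.07°. In radians, H_s = 1.5371.
H_s sin φ sin δ = 1.5371 × 0.4163 × -0.0732 = -0.0468.
cos φ cos δ sin H_s = 0.9092 × 0.9973 × 0.9994 = 0.9062.
Q̄ = (1370/π) × (-0.0468 + 0.9062) = 436.08 × 0.8594 = 374.77 W/m².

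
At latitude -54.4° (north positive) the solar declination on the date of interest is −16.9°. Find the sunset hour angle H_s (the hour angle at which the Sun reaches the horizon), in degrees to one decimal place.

115.1°

−tan φ tan δ = −(-1.3968)(-0.3038) = -0.4243; H_s = arccos(-0.4243) = 115.11°.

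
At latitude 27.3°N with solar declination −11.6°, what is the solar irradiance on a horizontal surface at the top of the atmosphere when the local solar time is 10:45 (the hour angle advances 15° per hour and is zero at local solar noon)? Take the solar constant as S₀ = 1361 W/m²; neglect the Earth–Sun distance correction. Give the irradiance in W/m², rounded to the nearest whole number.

Hour angle H = 15° × (10.75 − 12) = -18.75°.
With φ = 27.3°, δ = -11.6°, H = -18.75°: sin φ sin δ = -0.0922, cos φ cos δ cos H = 0.8243, so cos θ_z = 0.7321.
Top-of-atmosphere irradiance = S₀ cos θ_z = 1361 × 0.7321 = 996.39 W/m².

996 W/m²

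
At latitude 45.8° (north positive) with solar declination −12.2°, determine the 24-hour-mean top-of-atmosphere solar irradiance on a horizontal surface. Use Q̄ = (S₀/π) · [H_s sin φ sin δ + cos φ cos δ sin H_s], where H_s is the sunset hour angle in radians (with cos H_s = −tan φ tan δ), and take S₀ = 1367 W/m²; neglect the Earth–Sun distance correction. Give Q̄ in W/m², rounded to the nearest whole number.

200 W/m²

−tan φ tan δ = −(1.0283)(-0.2162) = 0.2223; H_s = arccos(0.2223) = 77.16°. In radians, H_s = 1.3467.
H_s sin φ sin δ = 1.3467 × 0.7169 × -0.2113 = -0.2040.
cos φ cos δ sin H_s = 0.6972 × 0.9774 × 0.9750 = 0.6644.
Q̄ = (1367/π) × (-0.2040 + 0.6644) = 435.13 × 0.4604 = 200.33 W/m².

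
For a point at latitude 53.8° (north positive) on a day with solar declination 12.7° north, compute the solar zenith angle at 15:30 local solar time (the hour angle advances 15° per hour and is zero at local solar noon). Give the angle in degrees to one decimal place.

58.1°

Hour angle H = 15° × (15.5 − 12) = 52.50°.
cos θ_z = sin(53.8°) sin(12.7°) + cos(53.8°) cos(12.7°) cos(52.50°) = 0.1774 + 0.3507 = 0.5281.
θ_z = arccos(0.5281) = 58.12°.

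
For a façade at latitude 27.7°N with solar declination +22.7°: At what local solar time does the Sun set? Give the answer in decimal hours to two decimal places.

−tan φ tan δ = −(0.5250)(0.4183) = -0.2196; H_s = arccos(-0.2196) = 102.69°.
Sunset is at 12 + H_s/15 = 12 + 6.846 = 18.846 h local solar time.

18.85 h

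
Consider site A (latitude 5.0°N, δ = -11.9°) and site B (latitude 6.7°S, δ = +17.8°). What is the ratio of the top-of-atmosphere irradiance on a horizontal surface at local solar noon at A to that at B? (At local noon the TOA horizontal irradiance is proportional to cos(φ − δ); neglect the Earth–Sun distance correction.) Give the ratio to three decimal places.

1.051

A: cos θ_z = cos(5.0° − (-11.9°)) = 0.9568.
B: cos θ_z = cos(-6.7° − (17.8°)) = 0.9100.
Ratio A/B = 0.9568 / 0.9100 = 1.0514.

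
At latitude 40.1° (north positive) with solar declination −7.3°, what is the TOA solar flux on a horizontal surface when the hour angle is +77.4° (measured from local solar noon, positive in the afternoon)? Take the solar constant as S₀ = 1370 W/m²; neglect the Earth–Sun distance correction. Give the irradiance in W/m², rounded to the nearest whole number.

cos θ_z = sin(40.1°) sin(-7.3°) + cos(40.1°) cos(-7.3°) cos(77.40°) = -0.0818 + 0.1655 = 0.0837.
Top-of-atmosphere irradiance = S₀ cos θ_z = 1370 × 0.0837 = 114.67 W/m².

115 W/m²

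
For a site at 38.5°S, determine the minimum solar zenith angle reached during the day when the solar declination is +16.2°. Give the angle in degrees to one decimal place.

54.7°

At local solar noon the hour angle is zero, so the zenith angle is |φ − δ| = |-38.5° − (16.2°)| = 54.7°.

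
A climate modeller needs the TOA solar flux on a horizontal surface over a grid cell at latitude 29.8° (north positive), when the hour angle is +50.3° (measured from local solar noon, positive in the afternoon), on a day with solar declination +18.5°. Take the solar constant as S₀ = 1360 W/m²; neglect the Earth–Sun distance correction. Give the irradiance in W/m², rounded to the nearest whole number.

With φ = 29.8°, δ = 18.5°, H = 50.30°: sin φ sin δ = 0.1577, cos φ cos δ cos H = 0.5257, so cos θ_z = 0.6834.
Top-of-atmosphere irradiance = S₀ cos θ_z = 1360 × 0.6834 = 929.42 W/m².

929 W/m²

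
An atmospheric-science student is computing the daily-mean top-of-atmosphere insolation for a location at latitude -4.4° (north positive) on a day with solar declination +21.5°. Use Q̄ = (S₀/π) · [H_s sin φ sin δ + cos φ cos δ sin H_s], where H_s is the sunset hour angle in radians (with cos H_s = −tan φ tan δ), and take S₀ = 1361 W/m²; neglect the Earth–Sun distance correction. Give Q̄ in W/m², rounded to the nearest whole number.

−tan φ tan δ = −(-0.0769)(0.3939) = 0.0303; H_s = arccos(0.0303) = 88.26°. In radians, H_s = 1.5404.
H_s sin φ sin δ = 1.5404 × -0.0767 × 0.3665 = -0.0433.
cos φ cos δ sin H_s = 0.9971 × 0.9304 × 0.9995 = 0.9272.
Q̄ = (1361/π) × (-0.0433 + 0.9272) = 433.22 × 0.8839 = 382.92 W/m².

383 W/m²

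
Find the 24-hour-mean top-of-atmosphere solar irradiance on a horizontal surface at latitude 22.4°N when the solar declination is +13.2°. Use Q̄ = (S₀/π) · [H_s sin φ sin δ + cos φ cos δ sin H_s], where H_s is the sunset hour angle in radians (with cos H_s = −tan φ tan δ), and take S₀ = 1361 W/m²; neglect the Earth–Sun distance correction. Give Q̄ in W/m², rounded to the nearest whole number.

−tan φ tan δ = −(0.4122)(0.2345) = -0.0967; H_s = arccos(-0.0967) = 95.55°. In radians, H_s = 1.6677.
H_s sin φ sin δ = 1.6677 × 0.3811 × 0.2284 = 0.1452.
cos φ cos δ sin H_s = 0.9245 × 0.9736 × 0.9953 = 0.8959.
Q̄ = (1361/π) × (0.1452 + 0.8959) = 433.22 × 1.0411 = 451.03 W/m².

451 W/m²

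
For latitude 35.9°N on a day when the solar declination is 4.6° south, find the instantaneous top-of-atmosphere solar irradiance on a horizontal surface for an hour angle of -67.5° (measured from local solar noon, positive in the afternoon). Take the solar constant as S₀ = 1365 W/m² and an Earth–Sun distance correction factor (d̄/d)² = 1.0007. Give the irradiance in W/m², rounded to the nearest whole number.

358 W/m²

cos θ_z = sin φ sin δ + cos φ cos δ cos H = (0.5864)(-0.0802) + (0.8100)(0.9968)(0.3827) = 0.2620.
Top-of-atmosphere irradiance = S₀ (d̄/d)² cos θ_z = 1365 × 1.0007 × 0.2620 = 357.88 W/m².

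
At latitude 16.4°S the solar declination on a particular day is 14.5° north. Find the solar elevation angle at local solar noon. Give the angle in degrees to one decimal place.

59.1°

At local solar noon the hour angle is zero, so the elevation is 90° − |φ − δ| = 90° − |-16.4° − (14.5°)| = 90° − 30.9° = 59.1°.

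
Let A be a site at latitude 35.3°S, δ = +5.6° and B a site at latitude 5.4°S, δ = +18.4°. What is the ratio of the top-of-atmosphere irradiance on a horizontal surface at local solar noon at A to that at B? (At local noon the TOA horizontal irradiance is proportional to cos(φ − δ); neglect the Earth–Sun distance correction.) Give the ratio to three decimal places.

A: cos θ_z = cos(-35.3° − (5.6°)) = 0.7559.
B: cos θ_z = cos(-5.4° − (18.4°)) = 0.9150.
Ratio A/B = 0.7559 / 0.9150 = 0.8261.

0.826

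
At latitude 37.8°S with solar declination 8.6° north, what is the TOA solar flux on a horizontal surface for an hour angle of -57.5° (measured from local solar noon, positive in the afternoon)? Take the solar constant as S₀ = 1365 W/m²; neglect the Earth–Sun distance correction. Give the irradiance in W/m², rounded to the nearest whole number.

cos θ_z = sin φ sin δ + cos φ cos δ cos H = (-0.6129)(0.1495) + (0.7902)(0.9888)(0.5373) = 0.3282.
Top-of-atmosphere irradiance = S₀ cos θ_z = 1365 × 0.3282 = 447.99 W/m².

448 W/m²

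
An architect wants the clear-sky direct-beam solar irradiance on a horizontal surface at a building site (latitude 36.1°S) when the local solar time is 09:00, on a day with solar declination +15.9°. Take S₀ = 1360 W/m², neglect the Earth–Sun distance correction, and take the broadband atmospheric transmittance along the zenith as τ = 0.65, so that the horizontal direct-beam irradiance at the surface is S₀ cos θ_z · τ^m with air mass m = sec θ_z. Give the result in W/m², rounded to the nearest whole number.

Hour angle H = 15° × (9 − 12) = -45.00°.
With φ = -36.1°, δ = 15.9°, H = -45.00°: sin φ sin δ = -0.1614, cos φ cos δ cos H = 0.5495, so cos θ_z = 0.3881.
Air mass m = 1/cos θ_z = 1/0.3881 = 2.577; τ^m = 0.65^2.577 = 0.3295.
Surface direct beam = 1360 × 0.3881 × 0.3295 = 173.92 W/m².

174 W/m²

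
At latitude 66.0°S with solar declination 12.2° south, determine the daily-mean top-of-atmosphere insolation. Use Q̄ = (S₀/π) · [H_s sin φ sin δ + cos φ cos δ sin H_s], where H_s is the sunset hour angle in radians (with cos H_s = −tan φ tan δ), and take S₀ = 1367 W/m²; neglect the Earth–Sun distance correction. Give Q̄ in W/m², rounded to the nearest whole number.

cos H_s = −tan(-66.0°) · tan(-12.2°) = -0.4856, so H_s = arccos(-0.4856) = 119.05°. In radians, H_s = 2.0778.
H_s sin φ sin δ = 2.0778 × -0.9135 × -0.2113 = 0.4011.
cos φ cos δ sin H_s = 0.4067 × 0.9774 × 0.8742 = 0.3475.
Q̄ = (1367/π) × (0.4011 + 0.3475) = 435.13 × 0.7486 = 325.74 W/m².

326 W/m²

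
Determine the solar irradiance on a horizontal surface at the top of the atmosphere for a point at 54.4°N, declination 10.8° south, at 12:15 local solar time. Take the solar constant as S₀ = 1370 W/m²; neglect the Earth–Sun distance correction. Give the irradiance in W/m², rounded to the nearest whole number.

Hour angle H = 15° × (12.25 − 12) = 3.75°.
cos θ_z = sin(54.4°) sin(-10.8°) + cos(54.4°) cos(-10.8°) cos(3.75°) = -0.1524 + 0.5706 = 0.4182.
Top-of-atmosphere irradiance = S₀ cos θ_z = 1370 × 0.4182 = 572.93 W/m².

573 W/m²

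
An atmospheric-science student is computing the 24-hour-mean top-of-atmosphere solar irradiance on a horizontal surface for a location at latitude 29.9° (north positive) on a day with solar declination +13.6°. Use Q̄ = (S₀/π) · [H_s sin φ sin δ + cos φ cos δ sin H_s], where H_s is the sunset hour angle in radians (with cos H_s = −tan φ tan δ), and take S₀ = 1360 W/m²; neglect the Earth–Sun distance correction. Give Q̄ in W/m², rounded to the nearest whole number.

448 W/m²

−tan φ tan δ = −(0.5750)(0.2419) = -0.1391; H_s = arccos(-0.1391) = 98.00°. In radians, H_s = 1.7104.
H_s sin φ sin δ = 1.7104 × 0.4985 × 0.2351 = 0.2005.
cos φ cos δ sin H_s = 0.8669 × 0.9720 × 0.9903 = 0.8345.
Q̄ = (1360/π) × (0.2005 + 0.8345) = 432.90 × 1.0350 = 448.05 W/m².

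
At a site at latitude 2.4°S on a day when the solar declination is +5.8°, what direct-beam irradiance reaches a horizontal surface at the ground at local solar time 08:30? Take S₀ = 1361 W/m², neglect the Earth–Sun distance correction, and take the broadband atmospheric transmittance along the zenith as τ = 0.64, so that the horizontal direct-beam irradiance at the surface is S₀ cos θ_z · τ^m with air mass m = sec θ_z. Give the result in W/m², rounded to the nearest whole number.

Hour angle H = 15° × (8.5 − 12) = -52.50°.
cos θ_z = sin φ sin δ + cos φ cos δ cos H = (-0.0419)(0.1011) + (0.9991)(0.9949)(0.6088) = 0.6009.
Air mass m = 1/cos θ_z = 1/0.6009 = 1.664; τ^m = 0.64^1.664 = 0.4759.
Surface direct beam = 1361 × 0.6009 × 0.4759 = 389.20 W/m².

389 W/m²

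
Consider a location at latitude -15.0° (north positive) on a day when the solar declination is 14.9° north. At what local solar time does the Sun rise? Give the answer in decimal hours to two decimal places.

6.27 h

−tan φ tan δ = −(-0.2679)(0.2661) = 0.0713; H_s = arccos(0.0713) = 85.91°.
Sunrise is at 12 − H_s/15 = 12 − 5.727 = 6.273 h local solar time.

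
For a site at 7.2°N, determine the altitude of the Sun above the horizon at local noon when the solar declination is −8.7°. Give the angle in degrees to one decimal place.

74.1°

At local solar noon the hour angle is zero, so the elevation is 90° − |φ − δ| = 90° − |7.2° − (-8.7°)| = 90° − 15.9° = 74.1°.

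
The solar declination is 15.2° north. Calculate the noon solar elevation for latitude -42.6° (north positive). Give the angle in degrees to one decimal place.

At local solar noon the hour angle is zero, so the elevation is 90° − |φ − δ| = 90° − |-42.6° − (15.2°)| = 90° − 57.8° = 32.2°.

32.2°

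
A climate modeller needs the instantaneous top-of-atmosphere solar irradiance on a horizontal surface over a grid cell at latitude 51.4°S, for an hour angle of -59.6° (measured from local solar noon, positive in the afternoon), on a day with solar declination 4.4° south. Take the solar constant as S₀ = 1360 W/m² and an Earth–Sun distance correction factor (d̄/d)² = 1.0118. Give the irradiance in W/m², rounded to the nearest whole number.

With φ = -51.4°, δ = -4.4°, H = -59.60°: sin φ sin δ = 0.0600, cos φ cos δ cos H = 0.3148, so cos θ_z = 0.3748.
Top-of-atmosphere irradiance = S₀ (d̄/d)² cos θ_z = 1360 × 1.0118 × 0.3748 = 515.74 W/m².

516 W/m²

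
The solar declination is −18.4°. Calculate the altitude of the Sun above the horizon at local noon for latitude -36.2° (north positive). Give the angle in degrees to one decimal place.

72.2°

At local solar noon the hour angle is zero, so the elevation is 90° − |φ − δ| = 90° − |-36.2° − (-18.4°)| = 90° − 17.8° = 72.2°.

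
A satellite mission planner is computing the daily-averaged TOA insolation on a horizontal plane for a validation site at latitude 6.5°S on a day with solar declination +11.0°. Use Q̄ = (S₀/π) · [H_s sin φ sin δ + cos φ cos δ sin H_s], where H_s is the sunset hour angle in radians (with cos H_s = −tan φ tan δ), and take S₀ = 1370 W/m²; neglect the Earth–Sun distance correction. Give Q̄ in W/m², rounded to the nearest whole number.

−tan φ tan δ = −(-0.1139)(0.1944) = 0.0221; H_s = arccos(0.0221) = 88.73°. In radians, H_s = 1.5486.
H_s sin φ sin δ = 1.5486 × -0.1132 × 0.1908 = -0.0334.
cos φ cos δ sin H_s = 0.9936 × 0.9816 × 0.9998 = 0.9751.
Q̄ = (1370/π) × (-0.0334 + 0.9751) = 436.08 × 0.9417 = 410.66 W/m².

411 W/m²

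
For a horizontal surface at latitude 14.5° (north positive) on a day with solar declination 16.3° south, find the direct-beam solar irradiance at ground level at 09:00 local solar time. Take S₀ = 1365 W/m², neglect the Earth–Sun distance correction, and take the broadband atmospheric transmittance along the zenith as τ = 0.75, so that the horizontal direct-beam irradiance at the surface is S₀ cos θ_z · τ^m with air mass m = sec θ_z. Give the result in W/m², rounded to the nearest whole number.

Hour angle H = 15° × (9 − 12) = -45.00°.
cos θ_z = sin(14.5°) sin(-16.3°) + cos(14.5°) cos(-16.3°) cos(-45.00°) = -0.0703 + 0.6571 = 0.5868.
Air mass m = 1/cos θ_z = 1/0.5868 = 1.704; τ^m = 0.75^1.704 = 0.6125.
Surface direct beam = 1365 × 0.5868 × 0.6125 = 490.60 W/m².

491 W/m²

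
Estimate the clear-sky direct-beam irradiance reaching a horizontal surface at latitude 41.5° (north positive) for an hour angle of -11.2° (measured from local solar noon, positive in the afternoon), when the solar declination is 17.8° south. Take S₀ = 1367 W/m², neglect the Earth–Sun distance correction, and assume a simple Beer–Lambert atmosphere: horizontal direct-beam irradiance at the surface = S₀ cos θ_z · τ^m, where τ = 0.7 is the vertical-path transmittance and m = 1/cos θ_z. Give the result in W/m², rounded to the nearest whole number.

331 W/m²

With φ = 41.5°, δ = -17.8°, H = -11.20°: sin φ sin δ = -0.2026, cos φ cos δ cos H = 0.6995, so cos θ_z = 0.4969.
Air mass m = 1/cos θ_z = 1/0.4969 = 2.012; τ^m = 0.7^2.012 = 0.4879.
Surface direct beam = 1367 × 0.4969 × 0.4879 = 331.41 W/m².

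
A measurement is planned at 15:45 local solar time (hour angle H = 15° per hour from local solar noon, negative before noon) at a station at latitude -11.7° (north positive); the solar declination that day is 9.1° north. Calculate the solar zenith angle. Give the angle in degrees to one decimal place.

Hour angle H = 15° × (15.75 − 12) = 56.25°.
With φ = -11.7°, δ = 9.1°, H = 56.25°: sin φ sin δ = -0.0321, cos φ cos δ cos H = 0.5372, so cos θ_z = 0.5051.
θ_z = arccos(0.5051) = 59.66°.

59.7°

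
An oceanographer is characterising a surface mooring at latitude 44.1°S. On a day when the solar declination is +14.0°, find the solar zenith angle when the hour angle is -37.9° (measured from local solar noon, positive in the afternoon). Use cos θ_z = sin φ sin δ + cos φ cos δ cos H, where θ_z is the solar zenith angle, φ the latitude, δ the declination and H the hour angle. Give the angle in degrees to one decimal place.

67.6°

cos θ_z = sin φ sin δ + cos φ cos δ cos H = (-0.6959)(0.2419) + (0.7181)(0.9703)(0.7891) = 0.3815.
θ_z = arccos(0.3815) = 67.57°.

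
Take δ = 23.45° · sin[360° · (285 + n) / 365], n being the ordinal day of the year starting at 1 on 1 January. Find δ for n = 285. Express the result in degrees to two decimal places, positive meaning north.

360 × (285 + 285) / 365 = 562.192°; sin(562.192°) = -0.3777.
δ = 23.45 × -0.3777 = -8.857° ≈ -8.86°.

-8.86°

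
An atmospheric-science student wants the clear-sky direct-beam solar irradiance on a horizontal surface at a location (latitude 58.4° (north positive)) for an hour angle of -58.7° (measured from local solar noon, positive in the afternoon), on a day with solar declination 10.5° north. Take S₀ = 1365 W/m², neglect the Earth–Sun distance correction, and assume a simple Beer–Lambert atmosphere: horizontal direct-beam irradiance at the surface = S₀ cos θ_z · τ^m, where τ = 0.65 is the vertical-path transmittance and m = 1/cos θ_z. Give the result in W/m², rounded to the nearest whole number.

208 W/m²

cos θ_z = sin φ sin δ + cos φ cos δ cos H = (0.8517)(0.1822) + (0.5240)(0.9833)(0.5195) = 0.4229.
Air mass m = 1/cos θ_z = 1/0.4229 = 2.365; τ^m = 0.65^2.365 = 0.3610.
Surface direct beam = 1365 × 0.4229 × 0.3610 = 208.39 W/m².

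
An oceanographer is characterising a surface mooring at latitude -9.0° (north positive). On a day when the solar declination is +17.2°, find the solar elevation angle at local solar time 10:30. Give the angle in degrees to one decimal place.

55.6°

Hour angle H = 15° × (10.5 − 12) = -22.50°.
With φ = -9.0°, δ = 17.2°, H = -22.50°: sin φ sin δ = -0.0463, cos φ cos δ cos H = 0.8717, so cos θ_z = 0.8254.
θ_z = arccos(0.8254) = 34.37°, so the elevation is 90° − 34.37° = 55.63°.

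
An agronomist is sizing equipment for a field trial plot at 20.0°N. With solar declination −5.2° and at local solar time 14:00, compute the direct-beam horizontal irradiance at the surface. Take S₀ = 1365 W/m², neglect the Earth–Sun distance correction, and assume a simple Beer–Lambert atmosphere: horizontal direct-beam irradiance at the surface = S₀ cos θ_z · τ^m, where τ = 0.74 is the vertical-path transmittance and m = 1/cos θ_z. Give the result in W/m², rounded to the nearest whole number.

723 W/m²

Hour angle H = 15° × (14 − 12) = 30.00°.
cos θ_z = sin φ sin δ + cos φ cos δ cos H = (0.3420)(-0.0906) + (0.9397)(0.9959)(0.8660) = 0.7795.
Air mass m = 1/cos θ_z = 1/0.7795 = 1.283; τ^m = 0.74^1.283 = 0.6796.
Surface direct beam = 1365 × 0.7795 × 0.6796 = 723.11 W/m².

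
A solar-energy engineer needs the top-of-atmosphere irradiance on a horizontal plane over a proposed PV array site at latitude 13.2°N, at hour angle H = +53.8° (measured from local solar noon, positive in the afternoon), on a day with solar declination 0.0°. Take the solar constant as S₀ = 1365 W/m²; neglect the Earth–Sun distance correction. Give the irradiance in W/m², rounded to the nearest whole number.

785 W/m²

cos θ_z = sin(13.2°) sin(0.0°) + cos(13.2°) cos(0.0°) cos(53.80°) = 0.0000 + 0.5750 = 0.5750.
Top-of-atmosphere irradiance = S₀ cos θ_z = 1365 × 0.5750 = 784.87 W/m².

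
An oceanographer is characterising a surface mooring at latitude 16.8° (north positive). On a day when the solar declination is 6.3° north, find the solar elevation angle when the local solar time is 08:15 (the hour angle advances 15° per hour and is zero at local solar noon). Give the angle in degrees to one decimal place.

Hour angle H = 15° × (8.25 − 12) = -56.25°.
cos θ_z = sin φ sin δ + cos φ cos δ cos H = (0.2890)(0.1097) + (0.9573)(0.9940)(0.5556) = 0.5604.
θ_z = arccos(0.5604) = 55.92°, so the elevation is 90° − 55.92° = 34.08°.

34.1°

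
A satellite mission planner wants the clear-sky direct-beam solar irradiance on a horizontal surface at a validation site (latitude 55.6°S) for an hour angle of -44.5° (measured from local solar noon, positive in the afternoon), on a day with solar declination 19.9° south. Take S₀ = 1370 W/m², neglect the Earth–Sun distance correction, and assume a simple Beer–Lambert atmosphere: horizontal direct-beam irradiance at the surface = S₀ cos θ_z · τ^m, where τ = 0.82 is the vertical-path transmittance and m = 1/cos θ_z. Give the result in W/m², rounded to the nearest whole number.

With φ = -55.6°, δ = -19.9°, H = -44.50°: sin φ sin δ = 0.2809, cos φ cos δ cos H = 0.3789, so cos θ_z = 0.6598.
Air mass m = 1/cos θ_z = 1/0.6598 = 1.516; τ^m = 0.82^1.516 = 0.7402.
Surface direct beam = 1370 × 0.6598 × 0.7402 = 669.09 W/m².

669 W/m²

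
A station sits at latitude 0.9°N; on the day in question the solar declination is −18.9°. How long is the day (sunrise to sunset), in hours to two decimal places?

11.96 hours

The sunset hour angle satisfies cos H_s = −tan φ tan δ = 0.0054, giving H_s = 89.69°.
Day length = 2 H_s / 15° h⁻¹ = 179.38° / 15 = 11.959 h.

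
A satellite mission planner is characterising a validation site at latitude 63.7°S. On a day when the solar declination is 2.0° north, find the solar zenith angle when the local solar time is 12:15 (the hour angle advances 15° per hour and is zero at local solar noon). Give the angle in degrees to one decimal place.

65.8°

Hour angle H = 15° × (12.25 − 12) = 3.75°.
With φ = -63.7°, δ = 2.0°, H = 3.75°: sin φ sin δ = -0.0313, cos φ cos δ cos H = 0.4419, so cos θ_z = 0.4106.
θ_z = arccos(0.4106) = 65.76°.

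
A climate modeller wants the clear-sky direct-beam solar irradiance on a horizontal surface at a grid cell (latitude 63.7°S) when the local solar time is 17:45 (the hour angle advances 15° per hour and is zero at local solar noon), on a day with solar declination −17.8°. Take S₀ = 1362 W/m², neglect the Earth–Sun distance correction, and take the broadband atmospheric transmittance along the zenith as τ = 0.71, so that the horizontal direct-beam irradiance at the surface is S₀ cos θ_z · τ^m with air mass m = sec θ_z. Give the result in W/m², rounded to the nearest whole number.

132 W/m²

Hour angle H = 15° × (17.75 − 12) = 86.25°.
cos θ_z = sin(-63.7°) sin(-17.8°) + cos(-63.7°) cos(-17.8°) cos(86.25°) = 0.2741 + 0.0276 = 0.3017.
Air mass m = 1/cos θ_z = 1/0.3017 = 3.315; τ^m = 0.71^3.315 = 0.3213.
Surface direct beam = 1362 × 0.3017 × 0.3213 = 132.03 W/m².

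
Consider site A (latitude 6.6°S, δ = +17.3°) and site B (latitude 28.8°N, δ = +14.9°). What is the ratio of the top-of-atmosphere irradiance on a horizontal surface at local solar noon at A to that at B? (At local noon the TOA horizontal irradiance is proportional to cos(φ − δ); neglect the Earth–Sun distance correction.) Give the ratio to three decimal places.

0.942

A: cos θ_z = cos(-6.6° − (17.3°)) = 0.9143.
B: cos θ_z = cos(28.8° − (14.9°)) = 0.9707.
Ratio A/B = 0.9143 / 0.9707 = 0.9419.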